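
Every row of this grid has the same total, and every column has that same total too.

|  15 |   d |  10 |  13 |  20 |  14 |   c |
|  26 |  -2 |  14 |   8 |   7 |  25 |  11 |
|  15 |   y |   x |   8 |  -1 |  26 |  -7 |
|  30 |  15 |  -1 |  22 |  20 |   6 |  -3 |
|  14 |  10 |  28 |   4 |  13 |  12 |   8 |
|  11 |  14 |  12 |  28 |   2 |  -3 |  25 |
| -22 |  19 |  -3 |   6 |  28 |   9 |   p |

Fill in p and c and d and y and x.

Rows 2 and 4 both sum to 89, so that's the common total.
Column 3: 10 + 14 − 1 + 28 + 12 − 3 = 60, so its missing entry is 89 − 60 = 29.
Row 3: 15 + 29 + 8 − 1 + 26 − 7 = 70, so its missing entry is 89 − 70 = 19.
Column 2: -2 + 19 + 15 + 10 + 14 + 19 = 75, so its missing entry is 89 − 75 = 14.
Row 1: 15 + 14 + 10 + 13 + 20 + 14 = 86, so its missing entry is 89 − 86 = 3.
Row 7: -22 + 19 − 3 + 6 + 28 + 9 = 37, so its missing entry is 89 − 37 = 52.

p = 52, c = 3, d = 14, y = 19, x = 29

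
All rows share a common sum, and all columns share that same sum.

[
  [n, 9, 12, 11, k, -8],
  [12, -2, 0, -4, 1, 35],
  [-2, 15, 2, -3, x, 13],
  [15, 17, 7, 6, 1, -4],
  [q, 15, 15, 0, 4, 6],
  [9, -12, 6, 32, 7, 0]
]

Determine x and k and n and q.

x = 17, k = 12, n = 6, q = 2

Rows 2 and 4 both sum to 42, so that's the common total.
Row 3: -2 + 15 + 2 − 3 + 13 = 25, so its missing entry is 42 − 25 = 17.
Row 5: 15 + 15 + 0 + 4 + 6 = 40, so its missing entry is 42 − 40 = 2.
Column 5: 1 + 17 + 1 + 4 + 7 = 30, so its missing entry is 42 − 30 = 12.
Row 1: 9 + 12 + 11 + 12 − 8 = 36, so its missing entry is 42 − 36 = 6.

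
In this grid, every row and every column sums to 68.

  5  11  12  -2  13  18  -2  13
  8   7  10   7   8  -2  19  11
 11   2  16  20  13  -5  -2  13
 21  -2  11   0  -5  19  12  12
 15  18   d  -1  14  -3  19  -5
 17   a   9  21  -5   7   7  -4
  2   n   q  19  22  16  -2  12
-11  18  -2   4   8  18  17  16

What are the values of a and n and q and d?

a = 16, n = -2, q = 1, d = 11

Row 6: 17 + 9 + 21 − 5 + 7 + 7 − 4 = 52, so its missing entry is 68 − 52 = 16.
Column 2: 11 + 7 + 2 − 2 + 18 + 16 + 18 = 70, so its missing entry is 68 − 70 = -2.
Row 7: 2 − 2 + 19 + 22 + 16 − 2 + 12 = 67, so its missing entry is 68 − 67 = 1.
Row 5: 15 + 18 − 1 + 14 − 3 + 19 − 5 = 57, so its missing entry is 68 − 57 = 11.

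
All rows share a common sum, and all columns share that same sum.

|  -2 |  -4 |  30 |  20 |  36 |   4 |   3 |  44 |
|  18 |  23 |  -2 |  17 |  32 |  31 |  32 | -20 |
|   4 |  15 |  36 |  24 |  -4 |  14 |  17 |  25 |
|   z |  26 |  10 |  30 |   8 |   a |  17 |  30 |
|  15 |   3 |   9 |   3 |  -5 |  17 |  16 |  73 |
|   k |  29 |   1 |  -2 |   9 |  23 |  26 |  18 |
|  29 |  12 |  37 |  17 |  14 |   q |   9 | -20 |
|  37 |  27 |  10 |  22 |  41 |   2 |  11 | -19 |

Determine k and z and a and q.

Rows 1 and 2 both sum to 131, so that's the common total.
The known cells in row 6 total 104, leaving 131 − 104 = 27 for the blank.
The known cells in row 7 total 98, leaving 131 − 98 = 33 for the blank.
The known cells in column 6 total 124, leaving 131 − 124 = 7 for the blank.
The known cells in row 4 total 128, leaving 131 − 128 = 3 for the blank.

k = 27, z = 3, a = 7, q = 33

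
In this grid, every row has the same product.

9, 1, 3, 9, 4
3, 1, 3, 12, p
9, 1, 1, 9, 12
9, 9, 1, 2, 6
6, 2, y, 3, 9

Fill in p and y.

p = 9, y = 3

Rows 1 and 3 each multiply to 972, so every row has product 972.
Row 2: 3×1×3×12 = 108, so the missing entry is 972 ÷ 108 = 9.
Row 5: 6×2×3×9 = 324, so the missing entry is 972 ÷ 324 = 3.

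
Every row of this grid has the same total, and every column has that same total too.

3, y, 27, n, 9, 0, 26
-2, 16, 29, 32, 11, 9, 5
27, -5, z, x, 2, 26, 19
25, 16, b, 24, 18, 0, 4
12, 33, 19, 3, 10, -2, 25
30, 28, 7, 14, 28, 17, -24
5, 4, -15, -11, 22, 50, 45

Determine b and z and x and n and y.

b = 13, z = 20, x = 11, n = 27, y = 8

Rows 2 and 5 both sum to 100, so that's the common total.
The known cells in column 2 total 92, leaving 100 − 92 = 8 for the blank.
The known cells in row 1 total 73, leaving 100 − 73 = 27 for the blank.
The known cells in column 4 total 89, leaving 100 − 89 = 11 for the blank.
The known cells in row 3 total 80, leaving 100 − 80 = 20 for the blank.
The known cells in row 4 total 87, leaving 100 − 87 = 13 for the blank.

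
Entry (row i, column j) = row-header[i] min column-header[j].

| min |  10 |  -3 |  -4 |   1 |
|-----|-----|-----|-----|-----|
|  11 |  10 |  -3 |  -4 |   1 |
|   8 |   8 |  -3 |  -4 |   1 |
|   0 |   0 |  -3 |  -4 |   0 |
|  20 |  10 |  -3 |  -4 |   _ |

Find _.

1

min(20, 1) = 1.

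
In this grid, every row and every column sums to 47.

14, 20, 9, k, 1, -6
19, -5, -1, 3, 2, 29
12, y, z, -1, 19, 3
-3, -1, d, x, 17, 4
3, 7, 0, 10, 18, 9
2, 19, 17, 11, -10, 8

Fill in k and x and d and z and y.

k = 9, x = 15, d = 15, z = 7, y = 7

Column 2 has 20 − 5 − 1 + 7 + 19 = 40; the blank must be 47 − 40 = 7.
Row 1 has 14 + 20 + 9 + 1 − 6 = 38; the blank must be 47 − 38 = 9.
Column 4 has 9 + 3 − 1 + 10 + 11 = 32; the blank must be 47 − 32 = 15.
Row 3 has 12 + 7 − 1 + 19 + 3 = 40; the blank must be 47 − 40 = 7.
Row 4 has -3 − 1 + 15 + 17 + 4 = 32; the blank must be 47 − 32 = 15.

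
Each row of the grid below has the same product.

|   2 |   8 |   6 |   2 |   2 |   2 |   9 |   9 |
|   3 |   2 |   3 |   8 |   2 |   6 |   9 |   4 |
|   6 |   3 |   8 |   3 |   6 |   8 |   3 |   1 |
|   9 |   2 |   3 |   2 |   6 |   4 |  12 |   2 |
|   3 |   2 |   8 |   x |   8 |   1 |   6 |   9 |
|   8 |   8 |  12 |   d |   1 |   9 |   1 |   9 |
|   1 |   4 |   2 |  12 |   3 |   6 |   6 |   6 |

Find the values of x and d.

Rows 2 and 4 each multiply to 62208, so every row has product 62208.
Row 5: 3×2×8×8×1×6×9 = 20736, so the missing entry is 62208 ÷ 20736 = 3.
Row 6: 8×8×12×1×9×1×9 = 62208, so the missing entry is 62208 ÷ 62208 = 1.

x = 3, d = 1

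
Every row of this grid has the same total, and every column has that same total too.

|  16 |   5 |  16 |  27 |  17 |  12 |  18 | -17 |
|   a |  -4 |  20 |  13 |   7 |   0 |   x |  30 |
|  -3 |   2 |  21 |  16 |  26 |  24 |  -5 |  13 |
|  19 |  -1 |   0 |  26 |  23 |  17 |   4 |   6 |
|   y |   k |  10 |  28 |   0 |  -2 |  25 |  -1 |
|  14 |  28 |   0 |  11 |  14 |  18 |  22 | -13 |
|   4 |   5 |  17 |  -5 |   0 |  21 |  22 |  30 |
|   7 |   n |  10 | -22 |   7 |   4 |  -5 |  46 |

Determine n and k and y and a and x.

n = 47, k = 12, y = 22, a = 15, x = 13

Rows 1 and 3 both sum to 94, so that's the common total.
Row 8 has 7 + 10 − 22 + 7 + 4 − 5 + 46 = 47; the blank must be 94 − 47 = 47.
Column 7 has 18 − 5 + 4 + 25 + 22 + 22 − 5 = 81; the blank must be 94 − 81 = 13.
Row 2 has -4 + 20 + 13 + 7 + 0 + 13 + 30 = 79; the blank must be 94 − 79 = 15.
Column 1 has 16 + 15 − 3 + 19 + 14 + 4 + 7 = 72; the blank must be 94 − 72 = 22.
Row 5 has 22 + 10 + 28 + 0 − 2 + 25 − 1 = 82; the blank must be 94 − 82 = 12.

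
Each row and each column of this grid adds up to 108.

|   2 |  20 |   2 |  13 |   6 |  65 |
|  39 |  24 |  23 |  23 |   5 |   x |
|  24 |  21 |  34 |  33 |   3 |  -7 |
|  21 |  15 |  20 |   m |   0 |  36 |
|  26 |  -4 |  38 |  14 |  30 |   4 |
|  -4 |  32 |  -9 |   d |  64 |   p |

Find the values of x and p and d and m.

x = -6, p = 16, d = 9, m = 16

Row 4: 21 + 15 + 20 + 0 + 36 = 92, so its missing entry is 108 − 92 = 16.
Column 4: 13 + 23 + 33 + 16 + 14 = 99, so its missing entry is 108 − 99 = 9.
Row 6: -4 + 32 − 9 + 9 + 64 = 92, so its missing entry is 108 − 92 = 16.
Row 2: 39 + 24 + 23 + 23 + 5 = 114, so its missing entry is 108 − 114 = -6.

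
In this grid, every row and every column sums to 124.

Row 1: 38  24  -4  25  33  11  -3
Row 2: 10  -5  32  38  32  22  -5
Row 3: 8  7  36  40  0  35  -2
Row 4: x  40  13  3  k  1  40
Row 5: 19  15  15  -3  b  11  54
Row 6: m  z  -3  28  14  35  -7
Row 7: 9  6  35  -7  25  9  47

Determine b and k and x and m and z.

b = 13, k = 7, x = 20, m = 20, z = 37

Row 5: 19 + 15 + 15 − 3 + 11 + 54 = 111, so its missing entry is 124 − 111 = 13.
Column 5: 33 + 32 + 0 + 13 + 14 + 25 = 117, so its missing entry is 124 − 117 = 7.
Column 2: 24 − 5 + 7 + 40 + 15 + 6 = 87, so its missing entry is 124 − 87 = 37.
Row 4: 40 + 13 + 3 + 7 + 1 + 40 = 104, so its missing entry is 124 − 104 = 20.
Row 6: 37 − 3 + 28 + 14 + 35 − 7 = 104, so its missing entry is 124 − 104 = 20.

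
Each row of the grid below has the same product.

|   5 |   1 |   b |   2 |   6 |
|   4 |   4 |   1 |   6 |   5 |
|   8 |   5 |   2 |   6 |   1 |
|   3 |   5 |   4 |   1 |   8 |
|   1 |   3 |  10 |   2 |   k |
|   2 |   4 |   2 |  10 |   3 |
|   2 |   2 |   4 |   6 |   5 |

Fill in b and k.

b = 8, k = 8

Rows 2 and 6 each multiply to 480, so every row has product 480.
Row 1: 5×1×2×6 = 60, so the missing entry is 480 ÷ 60 = 8.
Row 5: 1×3×10×2 = 60, so the missing entry is 480 ÷ 60 = 8.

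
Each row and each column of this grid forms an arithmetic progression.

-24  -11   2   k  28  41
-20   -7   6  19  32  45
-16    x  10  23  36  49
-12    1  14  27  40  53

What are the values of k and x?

k = 15, x = -3

Along each row the entries change by 13 per step; down each column they change by 4.
Row 1: from -24 at column 1, stepping by 13 to column 4 gives 15.
Row 3: from -16 at column 1, stepping by 13 to column 2 gives -3.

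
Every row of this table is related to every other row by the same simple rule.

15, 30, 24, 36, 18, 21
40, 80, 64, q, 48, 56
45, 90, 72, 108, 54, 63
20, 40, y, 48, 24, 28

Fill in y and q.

y = 32, q = 96

Each row is a constant multiple of every other row — this is a multiplication table with the headers hidden.
Row 4 is 28/21 = 4/3 times row 1, so its entry in column 3 is 24 × 4/3 = 32.
Row 2 is 56/21 = 8/3 times row 1, so its entry in column 4 is 36 × 8/3 = 96.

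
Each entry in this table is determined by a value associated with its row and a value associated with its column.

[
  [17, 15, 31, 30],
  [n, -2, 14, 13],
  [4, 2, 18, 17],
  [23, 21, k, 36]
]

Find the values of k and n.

k = 37, n = 0

The difference between any two rows is the same in every column — this is an addition table with the headers hidden.
Row 4 minus row 1 is 21 − 15 = 6, so its entry in column 3 is 31 + 6 = 37.
Row 2 minus row 1 is -2 − 15 = -17, so its entry in column 1 is 17 + (-17) = 0.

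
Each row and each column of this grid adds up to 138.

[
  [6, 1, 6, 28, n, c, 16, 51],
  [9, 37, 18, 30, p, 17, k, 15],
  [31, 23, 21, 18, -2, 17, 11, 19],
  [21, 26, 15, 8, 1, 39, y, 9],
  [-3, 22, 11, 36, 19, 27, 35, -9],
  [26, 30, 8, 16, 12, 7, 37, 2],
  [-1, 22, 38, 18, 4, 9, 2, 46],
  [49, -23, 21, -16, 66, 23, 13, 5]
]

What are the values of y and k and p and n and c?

The known cells in column 6 total 139, leaving 138 − 139 = -1 for the blank.
The known cells in row 1 total 107, leaving 138 − 107 = 31 for the blank.
The known cells in column 5 total 131, leaving 138 − 131 = 7 for the blank.
The known cells in row 4 total 119, leaving 138 − 119 = 19 for the blank.
The known cells in row 2 total 133, leaving 138 − 133 = 5 for the blank.

y = 19, k = 5, p = 7, n = 31, c = -1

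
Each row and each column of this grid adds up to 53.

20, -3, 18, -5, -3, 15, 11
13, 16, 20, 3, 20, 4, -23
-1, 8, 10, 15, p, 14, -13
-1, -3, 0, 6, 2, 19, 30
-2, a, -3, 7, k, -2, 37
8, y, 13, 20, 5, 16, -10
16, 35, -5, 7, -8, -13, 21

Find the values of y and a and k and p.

y = 1, a = -1, k = 17, p = 20

The known cells in row 3 total 33, leaving 53 − 33 = 20 for the blank.
The known cells in column 5 total 36, leaving 53 − 36 = 17 for the blank.
The known cells in row 5 total 54, leaving 53 − 54 = -1 for the blank.
The known cells in row 6 total 52, leaving 53 − 52 = 1 for the blank.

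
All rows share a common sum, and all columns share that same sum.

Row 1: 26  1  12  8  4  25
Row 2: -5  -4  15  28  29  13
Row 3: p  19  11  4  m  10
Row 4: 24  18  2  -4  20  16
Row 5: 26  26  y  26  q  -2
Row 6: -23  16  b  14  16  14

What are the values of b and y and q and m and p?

Rows 1 and 2 both sum to 76, so that's the common total.
Column 1 has 26 − 5 + 24 + 26 − 23 = 48; the blank must be 76 − 48 = 28.
Row 3 has 28 + 19 + 11 + 4 + 10 = 72; the blank must be 76 − 72 = 4.
Column 5 has 4 + 29 + 4 + 20 + 16 = 73; the blank must be 76 − 73 = 3.
Row 5 has 26 + 26 + 26 + 3 − 2 = 79; the blank must be 76 − 79 = -3.
Row 6 has -23 + 16 + 14 + 16 + 14 = 37; the blank must be 76 − 37 = 39.

b = 39, y = -3, q = 3, m = 4, p = 28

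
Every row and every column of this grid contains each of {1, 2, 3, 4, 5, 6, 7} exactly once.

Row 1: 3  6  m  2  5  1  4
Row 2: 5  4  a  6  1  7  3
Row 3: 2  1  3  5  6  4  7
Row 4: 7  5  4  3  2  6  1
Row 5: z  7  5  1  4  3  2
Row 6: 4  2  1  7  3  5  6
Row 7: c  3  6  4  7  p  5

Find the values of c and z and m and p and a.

At (row 2, col 3): row 2 already has {1, 3, 4, 5, 6, 7}, so the value is 2.
Cell (5,1): row 5 already has {1, 2, 3, 4, 5, 7} → 6.
At (row 7, col 6): column 6 already has {1, 3, 4, 5, 6, 7}, so the value is 2.
For row 1, column 3: row 1 already has {1, 2, 3, 4, 5, 6}; that leaves 7.
For row 7, column 1: row 7 already has {2, 3, 4, 5, 6, 7}; that leaves 1.

c = 1, z = 6, m = 7, p = 2, a = 2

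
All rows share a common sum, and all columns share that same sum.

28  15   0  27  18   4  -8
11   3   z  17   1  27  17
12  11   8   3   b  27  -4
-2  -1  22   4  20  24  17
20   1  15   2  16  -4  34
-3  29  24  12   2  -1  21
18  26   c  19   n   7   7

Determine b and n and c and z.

Rows 1 and 4 both sum to 84, so that's the common total.
Row 3: 12 + 11 + 8 + 3 + 27 − 4 = 57, so its missing entry is 84 − 57 = 27.
Row 2: 11 + 3 + 17 + 1 + 27 + 17 = 76, so its missing entry is 84 − 76 = 8.
Column 3: 0 + 8 + 8 + 22 + 15 + 24 = 77, so its missing entry is 84 − 77 = 7.
Row 7: 18 + 26 + 7 + 19 + 7 + 7 = 84, so its missing entry is 84 − 84 = 0.

b = 27, n = 0, c = 7, z = 8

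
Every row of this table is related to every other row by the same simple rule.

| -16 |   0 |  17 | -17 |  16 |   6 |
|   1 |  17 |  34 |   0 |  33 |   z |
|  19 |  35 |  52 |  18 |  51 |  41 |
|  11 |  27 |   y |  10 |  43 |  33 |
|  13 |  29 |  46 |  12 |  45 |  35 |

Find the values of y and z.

The difference between any two rows is the same in every column — this is an addition table with the headers hidden.
Row 4 minus row 1 is 11 − (-16) = 27, so its entry in column 3 is 17 + 27 = 44.
Row 2 minus row 1 is 1 − (-16) = 17, so its entry in column 6 is 6 + 17 = 23.

y = 44, z = 23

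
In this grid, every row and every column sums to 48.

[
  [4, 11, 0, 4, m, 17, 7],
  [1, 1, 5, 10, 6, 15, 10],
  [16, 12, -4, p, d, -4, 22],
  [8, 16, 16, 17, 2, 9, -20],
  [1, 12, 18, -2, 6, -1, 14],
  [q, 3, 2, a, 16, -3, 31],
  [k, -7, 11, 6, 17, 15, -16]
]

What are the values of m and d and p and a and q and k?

m = 5, d = -4, p = 10, a = 3, q = -4, k = 22

Row 1 has 4 + 11 + 0 + 4 + 17 + 7 = 43; the blank must be 48 − 43 = 5.
Column 5 has 5 + 6 + 2 + 6 + 16 + 17 = 52; the blank must be 48 − 52 = -4.
Row 3 has 16 + 12 − 4 − 4 − 4 + 22 = 38; the blank must be 48 − 38 = 10.
Row 7 has -7 + 11 + 6 + 17 + 15 − 16 = 26; the blank must be 48 − 26 = 22.
Column 1 has 4 + 1 + 16 + 8 + 1 + 22 = 52; the blank must be 48 − 52 = -4.
Row 6 has -4 + 3 + 2 + 16 − 3 + 31 = 45; the blank must be 48 − 45 = 3.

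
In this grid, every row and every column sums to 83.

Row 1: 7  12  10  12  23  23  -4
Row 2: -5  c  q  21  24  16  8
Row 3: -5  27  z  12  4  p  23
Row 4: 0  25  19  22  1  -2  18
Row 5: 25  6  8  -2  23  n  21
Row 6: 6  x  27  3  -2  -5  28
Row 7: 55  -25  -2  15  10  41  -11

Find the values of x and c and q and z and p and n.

The known cells in row 6 total 57, leaving 83 − 57 = 26 for the blank.
The known cells in column 2 total 71, leaving 83 − 71 = 12 for the blank.
The known cells in row 2 total 76, leaving 83 − 76 = 7 for the blank.
The known cells in row 5 total 81, leaving 83 − 81 = 2 for the blank.
The known cells in column 3 total 69, leaving 83 − 69 = 14 for the blank.
The known cells in row 3 total 75, leaving 83 − 75 = 8 for the blank.

x = 26, c = 12, q = 7, z = 14, p = 8, n = 2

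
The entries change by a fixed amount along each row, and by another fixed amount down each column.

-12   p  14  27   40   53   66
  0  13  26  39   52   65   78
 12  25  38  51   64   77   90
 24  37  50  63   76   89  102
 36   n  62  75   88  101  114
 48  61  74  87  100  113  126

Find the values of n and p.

n = 49, p = 1

Along each row the entries change by 13 per step; down each column they change by 12.
Row 5: from 36 at column 1, stepping by 13 to column 2 gives 49.
Row 1: from -12 at column 1, stepping by 13 to column 2 gives 1.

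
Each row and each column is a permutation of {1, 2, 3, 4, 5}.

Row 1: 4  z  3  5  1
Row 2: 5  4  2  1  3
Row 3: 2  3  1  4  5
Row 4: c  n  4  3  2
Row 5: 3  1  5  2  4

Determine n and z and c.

For row 1, column 2: row 1 already has {1, 3, 4, 5}; that leaves 2.
For row 4, column 2: column 2 already has {1, 2, 3, 4}; that leaves 5.
For row 4, column 1: row 4 already has {2, 3, 4, 5}; that leaves 1.

n = 5, z = 2, c = 1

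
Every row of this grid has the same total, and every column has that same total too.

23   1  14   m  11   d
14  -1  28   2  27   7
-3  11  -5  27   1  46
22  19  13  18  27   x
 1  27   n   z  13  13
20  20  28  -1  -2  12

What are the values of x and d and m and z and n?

x = -22, d = 21, m = 7, z = 24, n = -1

Rows 2 and 3 both sum to 77, so that's the common total.
The known cells in column 3 total 78, leaving 77 − 78 = -1 for the blank.
The known cells in row 5 total 53, leaving 77 − 53 = 24 for the blank.
The known cells in column 4 total 70, leaving 77 − 70 = 7 for the blank.
The known cells in row 1 total 56, leaving 77 − 56 = 21 for the blank.
The known cells in row 4 total 99, leaving 77 − 99 = -22 for the blank.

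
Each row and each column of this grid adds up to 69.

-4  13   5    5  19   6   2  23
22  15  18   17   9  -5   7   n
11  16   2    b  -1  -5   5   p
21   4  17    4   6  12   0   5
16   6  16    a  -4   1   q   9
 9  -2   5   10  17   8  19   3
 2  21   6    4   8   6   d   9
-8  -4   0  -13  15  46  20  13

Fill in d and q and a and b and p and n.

d = 13, q = 3, a = 22, b = 20, p = 21, n = -14

The known cells in row 2 total 83, leaving 69 − 83 = -14 for the blank.
The known cells in column 8 total 48, leaving 69 − 48 = 21 for the blank.
The known cells in row 3 total 49, leaving 69 − 49 = 20 for the blank.
The known cells in column 4 total 47, leaving 69 − 47 = 22 for the blank.
The known cells in row 5 total 66, leaving 69 − 66 = 3 for the blank.
The known cells in row 7 total 56, leaving 69 − 56 = 13 for the blank.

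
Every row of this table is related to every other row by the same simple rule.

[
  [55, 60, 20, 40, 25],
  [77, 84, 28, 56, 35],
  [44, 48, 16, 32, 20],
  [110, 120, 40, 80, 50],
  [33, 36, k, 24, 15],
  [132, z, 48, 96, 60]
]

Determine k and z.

Each row is a constant multiple of every other row — this is a multiplication table with the headers hidden.
Row 5 is 15/25 = 3/5 times row 1, so its entry in column 3 is 20 × 3/5 = 12.
Row 6 is 60/25 = 12/5 times row 1, so its entry in column 2 is 60 × 12/5 = 144.

k = 12, z = 144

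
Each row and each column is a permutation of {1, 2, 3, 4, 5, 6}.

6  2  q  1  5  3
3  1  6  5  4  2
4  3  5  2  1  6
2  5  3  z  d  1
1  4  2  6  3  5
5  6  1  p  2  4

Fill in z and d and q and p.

For row 6, column 4: row 6 already has {1, 2, 4, 5, 6}; that leaves 3.
For row 1, column 3: row 1 already has {1, 2, 3, 5, 6}; that leaves 4.
At (row 4, col 4): column 4 already has {1, 2, 3, 5, 6}, so the value is 4.
Cell (4,5): row 4 already has {1, 2, 3, 4, 5} → 6.

z = 4, d = 6, q = 4, p = 3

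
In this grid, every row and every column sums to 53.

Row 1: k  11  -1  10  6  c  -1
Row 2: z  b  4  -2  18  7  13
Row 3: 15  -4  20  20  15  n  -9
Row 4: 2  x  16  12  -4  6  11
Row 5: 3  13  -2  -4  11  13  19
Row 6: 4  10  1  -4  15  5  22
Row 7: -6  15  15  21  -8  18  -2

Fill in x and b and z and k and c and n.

x = 10, b = -2, z = 15, k = 20, c = 8, n = -4

Row 4: 2 + 16 + 12 − 4 + 6 + 11 = 43, so its missing entry is 53 − 43 = 10.
Column 2: 11 − 4 + 10 + 13 + 10 + 15 = 55, so its missing entry is 53 − 55 = -2.
Row 2: -2 + 4 − 2 + 18 + 7 + 13 = 38, so its missing entry is 53 − 38 = 15.
Column 1: 15 + 15 + 2 + 3 + 4 − 6 = 33, so its missing entry is 53 − 33 = 20.
Row 1: 20 + 11 − 1 + 10 + 6 − 1 = 45, so its missing entry is 53 − 45 = 8.
Row 3: 15 − 4 + 20 + 20 + 15 − 9 = 57, so its missing entry is 53 − 57 = -4.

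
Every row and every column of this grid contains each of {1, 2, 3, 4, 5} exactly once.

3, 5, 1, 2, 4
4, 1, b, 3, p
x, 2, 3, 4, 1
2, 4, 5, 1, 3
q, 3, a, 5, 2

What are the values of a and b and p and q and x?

For row 3, column 1: row 3 already has {1, 2, 3, 4}; that leaves 5.
For row 5, column 1: column 1 already has {2, 3, 4, 5}; that leaves 1.
Cell (2,5): column 5 already has {1, 2, 3, 4} → 5.
At (row 2, col 3): row 2 already has {1, 3, 4, 5}, so the value is 2.
Cell (5,3): row 5 already has {1, 2, 3, 5} → 4.

a = 4, b = 2, p = 5, q = 1, x = 5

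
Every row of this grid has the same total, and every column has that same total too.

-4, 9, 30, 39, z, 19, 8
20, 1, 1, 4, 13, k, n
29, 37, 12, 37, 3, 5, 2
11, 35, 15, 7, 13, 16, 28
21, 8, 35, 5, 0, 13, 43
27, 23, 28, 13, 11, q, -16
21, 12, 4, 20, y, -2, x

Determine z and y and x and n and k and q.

Rows 3 and 4 both sum to 125, so that's the common total.
Row 6: 27 + 23 + 28 + 13 + 11 − 16 = 86, so its missing entry is 125 − 86 = 39.
Row 1: -4 + 9 + 30 + 39 + 19 + 8 = 101, so its missing entry is 125 − 101 = 24.
Column 6: 19 + 5 + 16 + 13 + 39 − 2 = 90, so its missing entry is 125 − 90 = 35.
Column 5: 24 + 13 + 3 + 13 + 0 + 11 = 64, so its missing entry is 125 − 64 = 61.
Row 7: 21 + 12 + 4 + 20 + 61 − 2 = 116, so its missing entry is 125 − 116 = 9.
Row 2: 20 + 1 + 1 + 4 + 13 + 35 = 74, so its missing entry is 125 − 74 = 51.

z = 24, y = 61, x = 9, n = 51, k = 35, q = 39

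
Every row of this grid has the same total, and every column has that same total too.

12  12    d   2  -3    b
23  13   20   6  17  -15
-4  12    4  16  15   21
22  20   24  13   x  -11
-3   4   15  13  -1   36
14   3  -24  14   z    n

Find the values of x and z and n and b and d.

Rows 2 and 3 both sum to 64, so that's the common total.
Row 4: 22 + 20 + 24 + 13 − 11 = 68, so its missing entry is 64 − 68 = -4.
Column 5: -3 + 17 + 15 − 4 − 1 = 24, so its missing entry is 64 − 24 = 40.
Row 6: 14 + 3 − 24 + 14 + 40 = 47, so its missing entry is 64 − 47 = 17.
Column 3: 20 + 4 + 24 + 15 − 24 = 39, so its missing entry is 64 − 39 = 25.
Row 1: 12 + 12 + 25 + 2 − 3 = 48, so its missing entry is 64 − 48 = 16.

x = -4, z = 40, n = 17, b = 16, d = 25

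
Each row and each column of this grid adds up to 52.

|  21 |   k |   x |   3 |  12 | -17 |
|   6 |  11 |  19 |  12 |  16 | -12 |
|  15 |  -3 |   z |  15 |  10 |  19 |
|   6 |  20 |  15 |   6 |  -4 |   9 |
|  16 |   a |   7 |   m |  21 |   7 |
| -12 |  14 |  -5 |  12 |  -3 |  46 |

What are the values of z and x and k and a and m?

The known cells in column 4 total 48, leaving 52 − 48 = 4 for the blank.
The known cells in row 3 total 56, leaving 52 − 56 = -4 for the blank.
The known cells in column 3 total 32, leaving 52 − 32 = 20 for the blank.
The known cells in row 1 total 39, leaving 52 − 39 = 13 for the blank.
The known cells in row 5 total 55, leaving 52 − 55 = -3 for the blank.

z = -4, x = 20, k = 13, a = -3, m = 4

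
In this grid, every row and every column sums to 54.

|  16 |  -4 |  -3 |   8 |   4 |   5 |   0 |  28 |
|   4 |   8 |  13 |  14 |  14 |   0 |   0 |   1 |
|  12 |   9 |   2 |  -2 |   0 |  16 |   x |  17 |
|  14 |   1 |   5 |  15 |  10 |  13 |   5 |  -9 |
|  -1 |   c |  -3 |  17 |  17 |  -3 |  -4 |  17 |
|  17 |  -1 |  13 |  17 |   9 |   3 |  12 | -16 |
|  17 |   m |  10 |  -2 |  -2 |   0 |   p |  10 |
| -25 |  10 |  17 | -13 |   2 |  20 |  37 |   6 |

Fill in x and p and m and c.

x = 0, p = 4, m = 17, c = 14

Row 3 has 12 + 9 + 2 − 2 + 0 + 16 + 17 = 54; the blank must be 54 − 54 = 0.
Column 7 has 0 + 0 + 0 + 5 − 4 + 12 + 37 = 50; the blank must be 54 − 50 = 4.
Row 7 has 17 + 10 − 2 − 2 + 0 + 4 + 10 = 37; the blank must be 54 − 37 = 17.
Row 5 has -1 − 3 + 17 + 17 − 3 − 4 + 17 = 40; the blank must be 54 − 40 = 14.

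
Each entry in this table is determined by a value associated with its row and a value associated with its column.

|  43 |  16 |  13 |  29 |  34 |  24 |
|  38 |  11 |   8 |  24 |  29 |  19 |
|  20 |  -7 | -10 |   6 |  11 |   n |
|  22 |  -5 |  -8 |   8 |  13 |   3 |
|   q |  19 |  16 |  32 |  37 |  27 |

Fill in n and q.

The difference between any two rows is the same in every column — this is an addition table with the headers hidden.
Row 3 minus row 1 is -7 − 16 = -23, so its entry in column 6 is 24 + (-23) = 1.
Row 5 minus row 1 is 19 − 16 = 3, so its entry in column 1 is 43 + 3 = 46.

n = 1, q = 46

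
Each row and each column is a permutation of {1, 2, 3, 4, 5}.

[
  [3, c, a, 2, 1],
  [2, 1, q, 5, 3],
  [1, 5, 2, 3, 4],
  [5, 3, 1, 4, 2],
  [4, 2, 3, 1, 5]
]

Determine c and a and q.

c = 4, a = 5, q = 4

For row 1, column 2: column 2 already has {1, 2, 3, 5}; that leaves 4.
At (row 1, col 3): row 1 already has {1, 2, 3, 4}, so the value is 5.
For row 2, column 3: row 2 already has {1, 2, 3, 5}; that leaves 4.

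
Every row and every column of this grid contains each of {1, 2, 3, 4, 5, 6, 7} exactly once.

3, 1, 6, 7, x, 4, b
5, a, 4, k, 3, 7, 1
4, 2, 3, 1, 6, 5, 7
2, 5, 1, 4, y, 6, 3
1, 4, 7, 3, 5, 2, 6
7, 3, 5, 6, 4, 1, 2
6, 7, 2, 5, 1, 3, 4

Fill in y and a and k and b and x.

For row 4, column 5: row 4 already has {1, 2, 3, 4, 5, 6}; that leaves 7.
For row 1, column 5: column 5 already has {1, 3, 4, 5, 6, 7}; that leaves 2.
For row 2, column 2: column 2 already has {1, 2, 3, 4, 5, 7}; that leaves 6.
For row 1, column 7: row 1 already has {1, 2, 3, 4, 6, 7}; that leaves 5.
Cell (2,4): row 2 already has {1, 3, 4, 5, 6, 7} → 2.

y = 7, a = 6, k = 2, b = 5, x = 2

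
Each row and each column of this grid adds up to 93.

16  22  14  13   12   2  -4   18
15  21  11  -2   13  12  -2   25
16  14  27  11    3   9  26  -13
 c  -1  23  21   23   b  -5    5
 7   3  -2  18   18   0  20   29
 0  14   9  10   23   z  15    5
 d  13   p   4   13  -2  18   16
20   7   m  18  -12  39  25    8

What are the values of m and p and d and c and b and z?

Row 6 has 0 + 14 + 9 + 10 + 23 + 15 + 5 = 76; the blank must be 93 − 76 = 17.
Row 8 has 20 + 7 + 18 − 12 + 39 + 25 + 8 = 105; the blank must be 93 − 105 = -12.
Column 3 has 14 + 11 + 27 + 23 − 2 + 9 − 12 = 70; the blank must be 93 − 70 = 23.
Row 7 has 13 + 23 + 4 + 13 − 2 + 18 + 16 = 85; the blank must be 93 − 85 = 8.
Column 1 has 16 + 15 + 16 + 7 + 0 + 8 + 20 = 82; the blank must be 93 − 82 = 11.
Row 4 has 11 − 1 + 23 + 21 + 23 − 5 + 5 = 77; the blank must be 93 − 77 = 16.

m = -12, p = 23, d = 8, c = 11, b = 16, z = 17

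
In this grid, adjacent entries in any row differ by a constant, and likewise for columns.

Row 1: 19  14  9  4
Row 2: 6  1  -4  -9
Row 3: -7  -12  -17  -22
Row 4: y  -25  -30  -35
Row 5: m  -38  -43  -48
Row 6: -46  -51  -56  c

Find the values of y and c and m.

y = -20, c = -61, m = -33

Along each row the entries change by -5 per step; down each column they change by -13.
Row 4: from -25 at column 2, stepping by -5 to column 1 gives -20.
Row 6: from -46 at column 1, stepping by -5 to column 4 gives -61.
Row 5: from -38 at column 2, stepping by -5 to column 1 gives -33.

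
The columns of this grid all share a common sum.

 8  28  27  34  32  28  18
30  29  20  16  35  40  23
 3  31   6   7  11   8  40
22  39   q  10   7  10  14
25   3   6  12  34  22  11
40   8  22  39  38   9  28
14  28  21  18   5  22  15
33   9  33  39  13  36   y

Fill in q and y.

Columns 2 and 6 both add up to 175, so every column sums to 175.
Column 3: 27 + 20 + 6 + 6 + 22 + 21 + 33 = 135, so the missing entry is 175 − 135 = 40.
Column 7: 18 + 23 + 40 + 14 + 11 + 28 + 15 = 149, so the missing entry is 175 − 149 = 26.

q = 40, y = 26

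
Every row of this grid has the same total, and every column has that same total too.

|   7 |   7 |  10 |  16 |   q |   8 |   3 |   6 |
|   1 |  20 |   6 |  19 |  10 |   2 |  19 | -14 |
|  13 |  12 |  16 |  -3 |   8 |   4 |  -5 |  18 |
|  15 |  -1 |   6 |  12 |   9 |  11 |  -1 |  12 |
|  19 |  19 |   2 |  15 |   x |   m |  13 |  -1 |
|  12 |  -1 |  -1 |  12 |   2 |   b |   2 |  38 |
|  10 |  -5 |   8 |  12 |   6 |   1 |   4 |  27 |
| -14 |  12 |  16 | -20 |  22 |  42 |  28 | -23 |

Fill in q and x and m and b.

Rows 2 and 3 both sum to 63, so that's the common total.
Row 6: 12 − 1 − 1 + 12 + 2 + 2 + 38 = 64, so its missing entry is 63 − 64 = -1.
Column 6: 8 + 2 + 4 + 11 − 1 + 1 + 42 = 67, so its missing entry is 63 − 67 = -4.
Row 5: 19 + 19 + 2 + 15 − 4 + 13 − 1 = 63, so its missing entry is 63 − 63 = 0.
Row 1: 7 + 7 + 10 + 16 + 8 + 3 + 6 = 57, so its missing entry is 63 − 57 = 6.

q = 6, x = 0, m = -4, b = -1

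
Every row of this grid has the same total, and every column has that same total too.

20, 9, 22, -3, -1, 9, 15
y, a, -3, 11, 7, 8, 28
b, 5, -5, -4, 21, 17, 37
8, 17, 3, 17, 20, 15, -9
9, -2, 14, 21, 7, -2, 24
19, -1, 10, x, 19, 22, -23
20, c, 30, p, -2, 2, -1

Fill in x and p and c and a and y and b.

Rows 1 and 4 both sum to 71, so that's the common total.
Row 3 has 5 − 5 − 4 + 21 + 17 + 37 = 71; the blank must be 71 − 71 = 0.
Column 1 has 20 + 0 + 8 + 9 + 19 + 20 = 76; the blank must be 71 − 76 = -5.
Row 2 has -5 − 3 + 11 + 7 + 8 + 28 = 46; the blank must be 71 − 46 = 25.
Column 2 has 9 + 25 + 5 + 17 − 2 − 1 = 53; the blank must be 71 − 53 = 18.
Row 6 has 19 − 1 + 10 + 19 + 22 − 23 = 46; the blank must be 71 − 46 = 25.
Row 7 has 20 + 18 + 30 − 2 + 2 − 1 = 67; the blank must be 71 − 67 = 4.

x = 25, p = 4, c = 18, a = 25, y = -5, b = 0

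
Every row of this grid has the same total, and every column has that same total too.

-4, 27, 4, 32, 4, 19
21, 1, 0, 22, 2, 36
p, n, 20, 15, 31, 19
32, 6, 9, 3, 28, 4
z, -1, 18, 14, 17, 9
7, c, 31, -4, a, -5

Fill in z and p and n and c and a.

Rows 1 and 2 both sum to 82, so that's the common total.
Row 5 has -1 + 18 + 14 + 17 + 9 = 57; the blank must be 82 − 57 = 25.
Column 5 has 4 + 2 + 31 + 28 + 17 = 82; the blank must be 82 − 82 = 0.
Column 1 has -4 + 21 + 32 + 25 + 7 = 81; the blank must be 82 − 81 = 1.
Row 3 has 1 + 20 + 15 + 31 + 19 = 86; the blank must be 82 − 86 = -4.
Row 6 has 7 + 31 − 4 + 0 − 5 = 29; the blank must be 82 − 29 = 53.

z = 25, p = 1, n = -4, c = 53, a = 0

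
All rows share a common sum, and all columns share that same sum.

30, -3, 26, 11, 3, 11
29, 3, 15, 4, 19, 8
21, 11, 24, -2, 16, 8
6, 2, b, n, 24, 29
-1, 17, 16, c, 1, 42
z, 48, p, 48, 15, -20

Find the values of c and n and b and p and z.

c = 3, n = 14, b = 3, p = -6, z = -7

Rows 1 and 2 both sum to 78, so that's the common total.
The known cells in row 5 total 75, leaving 78 − 75 = 3 for the blank.
The known cells in column 4 total 64, leaving 78 − 64 = 14 for the blank.
The known cells in column 1 total 85, leaving 78 − 85 = -7 for the blank.
The known cells in row 4 total 75, leaving 78 − 75 = 3 for the blank.
The known cells in row 6 total 84, leaving 78 − 84 = -6 for the blank.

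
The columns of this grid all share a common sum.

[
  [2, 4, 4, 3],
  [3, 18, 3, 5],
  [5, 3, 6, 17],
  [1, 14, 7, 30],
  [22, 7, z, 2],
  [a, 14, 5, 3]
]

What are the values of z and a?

z = 35, a = 27

The complete columns each total 60.
Column 3 is missing 60 − 25 = 35 (since 4 + 3 + 6 + 7 + 5 = 25).
Column 1 is missing 60 − 33 = 27 (since 2 + 3 + 5 + 1 + 22 = 33).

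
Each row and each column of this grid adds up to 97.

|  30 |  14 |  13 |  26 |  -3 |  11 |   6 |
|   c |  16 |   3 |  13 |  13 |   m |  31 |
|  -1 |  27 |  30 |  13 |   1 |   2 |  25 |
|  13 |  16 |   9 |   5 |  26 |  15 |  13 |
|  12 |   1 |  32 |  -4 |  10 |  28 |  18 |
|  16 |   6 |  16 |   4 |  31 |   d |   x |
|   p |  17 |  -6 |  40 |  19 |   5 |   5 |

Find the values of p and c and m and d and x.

The known cells in column 7 total 98, leaving 97 − 98 = -1 for the blank.
The known cells in row 6 total 72, leaving 97 − 72 = 25 for the blank.
The known cells in column 6 total 86, leaving 97 − 86 = 11 for the blank.
The known cells in row 7 total 80, leaving 97 − 80 = 17 for the blank.
The known cells in row 2 total 87, leaving 97 − 87 = 10 for the blank.

p = 17, c = 10, m = 11, d = 25, x = -1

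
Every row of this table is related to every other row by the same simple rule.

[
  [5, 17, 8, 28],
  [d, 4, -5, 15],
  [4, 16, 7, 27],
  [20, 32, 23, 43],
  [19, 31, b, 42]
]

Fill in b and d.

b = 22, d = -8

The difference between any two rows is the same in every column — this is an addition table with the headers hidden.
Row 5 minus row 1 is 42 − 28 = 14, so its entry in column 3 is 8 + 14 = 22.
Row 2 minus row 1 is 15 − 28 = -13, so its entry in column 1 is 5 + (-13) = -8.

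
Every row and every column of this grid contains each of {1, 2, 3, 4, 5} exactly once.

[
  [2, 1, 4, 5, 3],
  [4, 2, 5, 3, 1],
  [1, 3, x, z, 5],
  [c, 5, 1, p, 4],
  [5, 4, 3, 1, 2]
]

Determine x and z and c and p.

x = 2, z = 4, c = 3, p = 2

For row 3, column 3: column 3 already has {1, 3, 4, 5}; that leaves 2.
At (row 3, col 4): row 3 already has {1, 2, 3, 5}, so the value is 4.
For row 4, column 4: column 4 already has {1, 3, 4, 5}; that leaves 2.
At (row 4, col 1): row 4 already has {1, 2, 4, 5}, so the value is 3.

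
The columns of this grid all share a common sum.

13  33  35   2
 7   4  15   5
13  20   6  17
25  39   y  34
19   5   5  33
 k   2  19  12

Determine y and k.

y = 23, k = 26

The complete columns each total 103.
Column 3 is missing 103 − 80 = 23 (since 35 + 15 + 6 + 5 + 19 = 80).
Column 1 is missing 103 − 77 = 26 (since 13 + 7 + 13 + 25 + 19 = 77).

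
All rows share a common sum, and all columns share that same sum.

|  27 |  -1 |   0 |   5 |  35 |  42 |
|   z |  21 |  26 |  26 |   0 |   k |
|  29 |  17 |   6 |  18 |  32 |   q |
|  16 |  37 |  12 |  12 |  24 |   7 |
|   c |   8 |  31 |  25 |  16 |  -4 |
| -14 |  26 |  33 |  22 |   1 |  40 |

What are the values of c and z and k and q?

Rows 1 and 4 both sum to 108, so that's the common total.
Row 5 has 8 + 31 + 25 + 16 − 4 = 76; the blank must be 108 − 76 = 32.
Column 1 has 27 + 29 + 16 + 32 − 14 = 90; the blank must be 108 − 90 = 18.
Row 3 has 29 + 17 + 6 + 18 + 32 = 102; the blank must be 108 − 102 = 6.
Row 2 has 18 + 21 + 26 + 26 + 0 = 91; the blank must be 108 − 91 = 17.

c = 32, z = 18, k = 17, q = 6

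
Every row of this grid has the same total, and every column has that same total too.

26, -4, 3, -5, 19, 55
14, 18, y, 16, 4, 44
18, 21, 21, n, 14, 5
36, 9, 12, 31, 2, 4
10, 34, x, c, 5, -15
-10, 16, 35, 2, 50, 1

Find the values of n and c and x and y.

n = 15, c = 35, x = 25, y = -2

Rows 1 and 4 both sum to 94, so that's the common total.
The known cells in row 3 total 79, leaving 94 − 79 = 15 for the blank.
The known cells in row 2 total 96, leaving 94 − 96 = -2 for the blank.
The known cells in column 3 total 69, leaving 94 − 69 = 25 for the blank.
The known cells in row 5 total 59, leaving 94 − 59 = 35 for the blank.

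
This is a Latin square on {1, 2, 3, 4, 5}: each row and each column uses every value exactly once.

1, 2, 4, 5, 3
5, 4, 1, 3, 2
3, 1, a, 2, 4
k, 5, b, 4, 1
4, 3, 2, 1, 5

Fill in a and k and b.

For row 3, column 3: row 3 already has {1, 2, 3, 4}; that leaves 5.
At (row 4, col 3): column 3 already has {1, 2, 4, 5}, so the value is 3.
At (row 4, col 1): row 4 already has {1, 3, 4, 5}, so the value is 2.

a = 5, k = 2, b = 3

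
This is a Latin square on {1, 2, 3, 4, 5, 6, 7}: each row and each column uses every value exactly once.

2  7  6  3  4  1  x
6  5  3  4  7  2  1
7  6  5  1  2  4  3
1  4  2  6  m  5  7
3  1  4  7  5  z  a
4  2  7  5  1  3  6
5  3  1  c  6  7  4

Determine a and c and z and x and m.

a = 2, c = 2, z = 6, x = 5, m = 3

For row 4, column 5: row 4 already has {1, 2, 4, 5, 6, 7}; that leaves 3.
Cell (1,7): row 1 already has {1, 2, 3, 4, 6, 7} → 5.
Cell (5,7): column 7 already has {1, 3, 4, 5, 6, 7} → 2.
Cell (5,6): row 5 already has {1, 2, 3, 4, 5, 7} → 6.
For row 7, column 4: row 7 already has {1, 3, 4, 5, 6, 7}; that leaves 2.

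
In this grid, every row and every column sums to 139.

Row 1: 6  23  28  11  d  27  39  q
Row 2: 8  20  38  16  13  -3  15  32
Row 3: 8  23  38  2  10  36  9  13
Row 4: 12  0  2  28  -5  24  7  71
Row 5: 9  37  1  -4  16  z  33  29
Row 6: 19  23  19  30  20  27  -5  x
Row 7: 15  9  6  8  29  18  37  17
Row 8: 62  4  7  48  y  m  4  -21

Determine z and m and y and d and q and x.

Row 6 has 19 + 23 + 19 + 30 + 20 + 27 − 5 = 133; the blank must be 139 − 133 = 6.
Column 8 has 32 + 13 + 71 + 29 + 6 + 17 − 21 = 147; the blank must be 139 − 147 = -8.
Row 1 has 6 + 23 + 28 + 11 + 27 + 39 − 8 = 126; the blank must be 139 − 126 = 13.
Column 5 has 13 + 13 + 10 − 5 + 16 + 20 + 29 = 96; the blank must be 139 − 96 = 43.
Row 5 has 9 + 37 + 1 − 4 + 16 + 33 + 29 = 121; the blank must be 139 − 121 = 18.
Row 8 has 62 + 4 + 7 + 48 + 43 + 4 − 21 = 147; the blank must be 139 − 147 = -8.

z = 18, m = -8, y = 43, d = 13, q = -8, x = 6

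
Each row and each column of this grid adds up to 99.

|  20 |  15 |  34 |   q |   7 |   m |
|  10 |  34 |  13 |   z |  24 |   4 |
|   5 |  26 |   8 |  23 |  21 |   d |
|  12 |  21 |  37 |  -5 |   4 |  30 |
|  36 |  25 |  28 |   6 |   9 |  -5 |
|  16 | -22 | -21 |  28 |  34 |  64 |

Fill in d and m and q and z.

d = 16, m = -10, q = 33, z = 14

The known cells in row 3 total 83, leaving 99 − 83 = 16 for the blank.
The known cells in row 2 total 85, leaving 99 − 85 = 14 for the blank.
The known cells in column 6 total 109, leaving 99 − 109 = -10 for the blank.
The known cells in row 1 total 66, leaving 99 − 66 = 33 for the blank.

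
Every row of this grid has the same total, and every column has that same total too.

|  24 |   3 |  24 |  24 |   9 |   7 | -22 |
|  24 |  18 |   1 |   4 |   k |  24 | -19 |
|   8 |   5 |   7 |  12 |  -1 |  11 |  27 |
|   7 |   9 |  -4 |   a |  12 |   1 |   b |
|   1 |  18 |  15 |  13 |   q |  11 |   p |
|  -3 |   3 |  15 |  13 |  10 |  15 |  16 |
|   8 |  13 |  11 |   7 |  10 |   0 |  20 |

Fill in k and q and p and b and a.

Rows 1 and 3 both sum to 69, so that's the common total.
The known cells in row 2 total 52, leaving 69 − 52 = 17 for the blank.
The known cells in column 5 total 57, leaving 69 − 57 = 12 for the blank.
The known cells in row 5 total 70, leaving 69 − 70 = -1 for the blank.
The known cells in column 4 total 73, leaving 69 − 73 = -4 for the blank.
The known cells in row 4 total 21, leaving 69 − 21 = 48 for the blank.

k = 17, q = 12, p = -1, b = 48, a = -4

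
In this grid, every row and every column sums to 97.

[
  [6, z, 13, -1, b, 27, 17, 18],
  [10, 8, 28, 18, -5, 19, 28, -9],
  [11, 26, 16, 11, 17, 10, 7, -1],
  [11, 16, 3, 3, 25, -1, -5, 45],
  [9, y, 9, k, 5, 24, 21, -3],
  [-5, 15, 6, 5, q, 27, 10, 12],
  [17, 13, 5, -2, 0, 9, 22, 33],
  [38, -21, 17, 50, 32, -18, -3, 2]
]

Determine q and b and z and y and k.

q = 27, b = -4, z = 21, y = 19, k = 13

Column 4: -1 + 18 + 11 + 3 + 5 − 2 + 50 = 84, so its missing entry is 97 − 84 = 13.
Row 6: -5 + 15 + 6 + 5 + 27 + 10 + 12 = 70, so its missing entry is 97 − 70 = 27.
Column 5: -5 + 17 + 25 + 5 + 27 + 0 + 32 = 101, so its missing entry is 97 − 101 = -4.
Row 1: 6 + 13 − 1 − 4 + 27 + 17 + 18 = 76, so its missing entry is 97 − 76 = 21.
Row 5: 9 + 9 + 13 + 5 + 24 + 21 − 3 = 78, so its missing entry is 97 − 78 = 19.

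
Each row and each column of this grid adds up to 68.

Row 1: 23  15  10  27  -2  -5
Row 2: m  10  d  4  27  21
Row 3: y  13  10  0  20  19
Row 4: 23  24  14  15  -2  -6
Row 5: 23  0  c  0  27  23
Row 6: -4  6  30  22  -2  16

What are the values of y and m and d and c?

Row 3 has 13 + 10 + 0 + 20 + 19 = 62; the blank must be 68 − 62 = 6.
Column 1 has 23 + 6 + 23 + 23 − 4 = 71; the blank must be 68 − 71 = -3.
Row 2 has -3 + 10 + 4 + 27 + 21 = 59; the blank must be 68 − 59 = 9.
Row 5 has 23 + 0 + 0 + 27 + 23 = 73; the blank must be 68 − 73 = -5.

y = 6, m = -3, d = 9, c = -5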